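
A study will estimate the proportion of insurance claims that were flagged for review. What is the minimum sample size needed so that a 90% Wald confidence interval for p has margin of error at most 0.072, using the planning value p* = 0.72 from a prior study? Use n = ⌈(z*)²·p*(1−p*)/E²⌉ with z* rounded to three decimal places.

z* = 1.645 at the 90% level.
p*(1−p*) = 0.2016.
(z*)²·p*(1−p*)/E² = 2.706025·0.2016/0.005184 = 105.234.
Rounding up, n = 106.

n = 106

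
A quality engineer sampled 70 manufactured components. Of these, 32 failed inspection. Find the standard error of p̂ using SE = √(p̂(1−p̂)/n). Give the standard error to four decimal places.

The sample proportion is 32/70 = 0.45714.
p̂(1−p̂) = 0.45714·0.54286 = 0.248163.
SE = √(0.248163/70) = 0.0595.

SE = 0.0595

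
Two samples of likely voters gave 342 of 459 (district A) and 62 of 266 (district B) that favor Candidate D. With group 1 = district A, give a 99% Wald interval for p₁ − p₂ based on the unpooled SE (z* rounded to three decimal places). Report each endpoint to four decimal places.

(0.4271, 0.5969)

p̂₁ = 342/459 = 0.74510, p̂₂ = 62/266 = 0.23308; p̂₁ − p̂₂ = 0.51202.
SE = √(0.000413784 + 0.000672012) = √0.001085796 = 0.032951.
z* = 2.576 at the 99% level. Margin of error = 0.08488.
So the interval runs from 0.4271 to 0.5969.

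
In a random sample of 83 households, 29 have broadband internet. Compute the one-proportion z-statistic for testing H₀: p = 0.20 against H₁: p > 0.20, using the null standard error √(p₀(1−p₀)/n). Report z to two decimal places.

With x = 29 successes in n = 83, p̂ = 0.34940.
Null standard error: √(0.20·0.80/83) = √0.001927711 = 0.043906.
z = (p̂ − p₀)/SE = (0.34940 − 0.20)/0.043906 = 3.40.

z = 3.40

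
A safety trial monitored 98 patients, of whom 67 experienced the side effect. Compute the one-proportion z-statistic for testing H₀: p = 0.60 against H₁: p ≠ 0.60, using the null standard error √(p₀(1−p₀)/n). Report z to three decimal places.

z = 1.691

Sample proportion p̂ = 67/98 = 0.68367.
Under H₀, SE = √(p₀(1−p₀)/n) = √(0.60·0.40/98) = √0.002448980 = 0.049487.
Test statistic: z = 0.08367/0.049487 = 1.691.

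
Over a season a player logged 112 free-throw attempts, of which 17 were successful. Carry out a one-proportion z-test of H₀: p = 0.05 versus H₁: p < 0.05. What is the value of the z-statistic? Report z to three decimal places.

Sample proportion p̂ = 17/112 = 0.15179.
Under H₀, SE = √(p₀(1−p₀)/n) = √(0.05·0.95/112) = √0.000424107 = 0.020594.
z = (0.15179 − 0.05)/0.020594 = 0.10179/0.020594 = 4.943.

z = 4.943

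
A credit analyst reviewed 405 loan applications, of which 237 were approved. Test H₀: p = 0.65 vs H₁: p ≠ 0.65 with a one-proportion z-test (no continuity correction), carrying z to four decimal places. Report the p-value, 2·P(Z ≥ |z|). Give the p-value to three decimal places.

p-value = 0.006

Sample proportion p̂ = 237/405 = 0.58519.
Under H₀, SE = √(p₀(1−p₀)/n) = √(0.65·0.35/405) = √0.000561728 = 0.023701.
z = (p̂ − p₀)/SE = (237/405 − 0.65)/0.023701 ≈ -2.7347.
From the standard normal, 2·P(Z ≥ |z|) = 0.006.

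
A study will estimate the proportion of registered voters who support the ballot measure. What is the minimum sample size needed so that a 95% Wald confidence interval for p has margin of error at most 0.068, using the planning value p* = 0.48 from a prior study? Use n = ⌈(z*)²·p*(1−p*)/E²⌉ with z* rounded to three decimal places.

n = 208

z* = 1.960 at the 95% level.
p*(1−p*) = 0.48·0.52 = 0.2496.
Required n before rounding: 3.841600 × 0.2496 / 0.068² = 207.367.
Rounding up, n = 208.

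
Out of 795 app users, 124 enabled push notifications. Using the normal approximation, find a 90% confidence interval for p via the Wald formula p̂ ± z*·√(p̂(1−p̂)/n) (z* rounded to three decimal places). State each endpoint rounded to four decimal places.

The sample proportion is 124/795 = 0.15597.
SE(p̂) = √(0.15597·0.84403/795) = 0.012868.
z* = 1.645 at the 90% level.
Margin = 1.645·0.012868 = 0.02117.
Interval: 0.15597 ± 0.02117 → (0.1348, 0.1771).

(0.1348, 0.1771)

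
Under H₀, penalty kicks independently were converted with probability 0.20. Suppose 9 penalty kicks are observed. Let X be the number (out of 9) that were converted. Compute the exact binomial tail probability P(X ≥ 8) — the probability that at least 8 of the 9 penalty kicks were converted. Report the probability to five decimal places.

P = 0.00002

X is binomial with n = 9 and p = 0.20.
P(X ≥ 8) = C(9,8)·0.20^8·0.80^1 + C(9,9)·0.20^9·0.80^0.
= 0.000018 + 0.000001 = 0.00002.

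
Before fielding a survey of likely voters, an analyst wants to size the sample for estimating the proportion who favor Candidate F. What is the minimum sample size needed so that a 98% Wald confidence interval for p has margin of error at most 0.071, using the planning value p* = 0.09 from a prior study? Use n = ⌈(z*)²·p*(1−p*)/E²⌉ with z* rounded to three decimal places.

z* = 2.326 at the 98% level.
p*(1−p*) = 0.09·0.91 = 0.0819.
Required n before rounding: 5.410276 × 0.0819 / 0.071² = 87.900.
⌈87.900⌉ = 88.

n = 88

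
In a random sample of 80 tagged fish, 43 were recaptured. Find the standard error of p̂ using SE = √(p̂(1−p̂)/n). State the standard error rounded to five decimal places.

SE = 0.05574

The sample proportion is 43/80 = 0.53750.
p̂(1−p̂) = 0.248594.
SE = √(0.248594/80) = 0.05574.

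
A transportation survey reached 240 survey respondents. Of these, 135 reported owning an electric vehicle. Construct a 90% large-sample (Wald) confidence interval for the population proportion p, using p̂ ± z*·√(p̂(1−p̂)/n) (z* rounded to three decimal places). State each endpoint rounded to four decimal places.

(0.5098, 0.6152)

With x = 135 successes in n = 240, p̂ = 0.56250.
Standard error of p̂: √(0.246094/240) = √0.001025391 = 0.032022.
The 90% critical value is z* = 1.645.
Margin = 1.645·0.032022 = 0.05268.
Interval: 0.56250 ± 0.05268 → (0.5098, 0.6152).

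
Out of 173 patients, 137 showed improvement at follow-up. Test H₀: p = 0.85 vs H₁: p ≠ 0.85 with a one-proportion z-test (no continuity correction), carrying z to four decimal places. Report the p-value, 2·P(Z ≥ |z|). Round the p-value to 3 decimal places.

p-value = 0.032

With x = 137 successes in n = 173, p̂ = 0.79191.
Null standard error: √(0.85·0.15/173) = √0.000736994 = 0.027148.
Test statistic (full precision, shown to 4 dp): z = (137/173 − 0.85)/SE₀ ≈ -2.1399.
From the standard normal, 2·P(Z ≥ |z|) = 0.032.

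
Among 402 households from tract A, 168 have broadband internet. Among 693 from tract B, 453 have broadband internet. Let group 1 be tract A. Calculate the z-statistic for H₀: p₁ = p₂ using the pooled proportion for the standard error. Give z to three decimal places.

Sample proportions: p̂₁ = 168/402 = 0.41791 and p̂₂ = 453/693 = 0.65368.
Pooling: p̂ = 621/1095 = 0.56712.
Pooled SE = √[0.2454945·0.00393056] ≈ 0.031063.
z = -0.23577/0.031063 = -7.590.

z = -7.590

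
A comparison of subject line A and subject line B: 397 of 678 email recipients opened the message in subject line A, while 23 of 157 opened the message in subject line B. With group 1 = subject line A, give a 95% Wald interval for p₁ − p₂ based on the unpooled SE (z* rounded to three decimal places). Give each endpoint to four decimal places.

(0.3725, 0.5056)

p̂₁ = 397/678 = 0.58555, p̂₂ = 23/157 = 0.14650; p̂₁ − p̂₂ = 0.43905.
SE = √(0.000357938 + 0.000796404) = √0.001154342 = 0.033976.
For 95% confidence, z* = 1.960. Margin = 1.960·0.033976 = 0.06659.
Interval: 0.43905 ± 0.06659 → (0.3725, 0.5056).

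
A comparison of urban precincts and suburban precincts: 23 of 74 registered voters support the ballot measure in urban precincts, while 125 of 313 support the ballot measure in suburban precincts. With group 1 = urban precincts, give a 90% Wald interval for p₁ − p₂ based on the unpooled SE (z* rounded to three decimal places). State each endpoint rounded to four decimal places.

(-0.1881, 0.0110)

p̂₁ = 0.31081, p̂₂ = 0.39936, so the observed difference is -0.08855.
SE = √(0.002894695 + 0.000766364) = √0.003661059 = 0.060507.
The 90% critical value is z* = 1.645. Margin of error = 0.09953.
CI: -0.08855 ± 0.09953 = (-0.1881, 0.0110).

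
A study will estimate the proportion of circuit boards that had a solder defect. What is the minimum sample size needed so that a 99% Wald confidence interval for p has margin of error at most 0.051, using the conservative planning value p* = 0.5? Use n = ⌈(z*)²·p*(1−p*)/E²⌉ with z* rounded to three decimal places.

The 99% critical value is z* = 2.576.
p*(1−p*) = 0.2500.
Required n before rounding: 6.635776 × 0.2500 / 0.051² = 637.810.
⌈637.810⌉ = 638.

n = 638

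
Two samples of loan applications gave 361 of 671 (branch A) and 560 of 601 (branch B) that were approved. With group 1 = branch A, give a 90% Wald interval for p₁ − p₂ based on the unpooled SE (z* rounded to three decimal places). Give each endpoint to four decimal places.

(-0.4297, -0.3579)

p̂₁ = 0.53800, p̂₂ = 0.93178, so the observed difference is -0.39378.
SE = √(0.000370426 + 0.000105767) = √0.000476193 = 0.021822.
For 90% confidence, z* = 1.645. Margin of error = 0.03590.
So the interval runs from -0.4297 to -0.3579.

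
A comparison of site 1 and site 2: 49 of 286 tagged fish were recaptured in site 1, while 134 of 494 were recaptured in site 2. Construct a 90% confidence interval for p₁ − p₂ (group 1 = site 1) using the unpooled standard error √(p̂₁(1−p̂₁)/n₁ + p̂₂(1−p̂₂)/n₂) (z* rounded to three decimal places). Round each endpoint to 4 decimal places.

p̂₁ = 49/286 = 0.17133, p̂₂ = 134/494 = 0.27126; p̂₁ − p̂₂ = -0.09993.
SE = √(0.000496417 + 0.000400153) = √0.000896570 = 0.029943.
For 90% confidence, z* = 1.645. Margin of error = 0.04926.
Interval: -0.09993 ± 0.04926 → (-0.1492, -0.0507).

(-0.1492, -0.0507)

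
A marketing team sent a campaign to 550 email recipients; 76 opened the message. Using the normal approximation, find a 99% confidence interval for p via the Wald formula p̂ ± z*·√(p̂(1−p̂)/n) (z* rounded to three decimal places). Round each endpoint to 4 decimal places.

(0.1003, 0.1761)

With x = 76 successes in n = 550, p̂ = 0.13818.
SE = √(p̂(1−p̂)/n) = √(0.119088/550) = 0.014715.
The 99% critical value is z* = 2.576.
Margin of error: 2.576 × 0.014715 = 0.03791.
Interval: 0.13818 ± 0.03791 → (0.1003, 0.1761).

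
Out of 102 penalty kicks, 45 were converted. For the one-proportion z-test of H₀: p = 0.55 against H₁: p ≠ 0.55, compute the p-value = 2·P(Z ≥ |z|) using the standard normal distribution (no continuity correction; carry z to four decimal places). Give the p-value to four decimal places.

With x = 45 successes in n = 102, p̂ = 0.44118.
Null standard error: √(0.55·0.45/102) = √0.002426471 = 0.049259.
z = (p̂ − p₀)/SE = (45/102 − 0.55)/0.049259 ≈ -2.2092.
p-value = 2·P(Z ≥ |z|) with z = -2.2092 → 0.0272.

p-value = 0.0272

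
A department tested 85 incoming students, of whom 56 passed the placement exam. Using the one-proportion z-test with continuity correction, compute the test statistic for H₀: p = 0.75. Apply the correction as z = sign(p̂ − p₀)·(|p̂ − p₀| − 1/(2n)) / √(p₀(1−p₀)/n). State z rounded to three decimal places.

z = -1.816

Sample proportion p̂ = 56/85 = 0.65882. p̂ − p₀ = -0.091176.
Continuity correction 1/(2n) = 1/170 = 0.005882.
Corrected numerator: |-0.091176| − 0.005882 = 0.085294.
SE₀ = √(0.75·0.25/85) = 0.046967.
z = (−)0.085294/0.046967 = -1.816.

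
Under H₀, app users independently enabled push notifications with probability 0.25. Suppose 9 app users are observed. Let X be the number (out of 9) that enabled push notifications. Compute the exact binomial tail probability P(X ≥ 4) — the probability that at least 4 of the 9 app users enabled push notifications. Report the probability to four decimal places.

X ~ Binomial(n=9, p=0.25).
P(X ≥ 4) = Σ_{j=4}^{9} C(9,j)·0.25^j·0.75^{9−j}.
= 0.116798 + 0.038933 + 0.008652 + 0.001236 + 0.000103 + 0.000004 = 0.1657.

P = 0.1657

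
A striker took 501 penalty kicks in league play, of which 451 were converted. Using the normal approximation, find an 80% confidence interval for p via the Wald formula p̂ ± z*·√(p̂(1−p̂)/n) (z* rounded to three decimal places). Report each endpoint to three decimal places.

(0.883, 0.917)

With x = 451 successes in n = 501, p̂ = 0.90020.
Standard error of p̂: √(0.089840/501) = √0.000179322 = 0.013391.
z* = 1.282 at the 80% level.
Margin = 1.282·0.013391 = 0.01717.
So the interval runs from 0.883 to 0.917.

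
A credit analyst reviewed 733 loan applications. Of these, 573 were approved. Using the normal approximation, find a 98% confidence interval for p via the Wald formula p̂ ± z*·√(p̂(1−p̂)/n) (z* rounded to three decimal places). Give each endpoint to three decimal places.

(0.746, 0.817)

p̂ = 573/733 = 0.78172.
SE = √(p̂(1−p̂)/n) = √(0.170634/733) = 0.015257.
The 98% critical value is z* = 2.326.
Margin of error: 2.326 × 0.015257 = 0.03549.
Interval: 0.78172 ± 0.03549 → (0.746, 0.817).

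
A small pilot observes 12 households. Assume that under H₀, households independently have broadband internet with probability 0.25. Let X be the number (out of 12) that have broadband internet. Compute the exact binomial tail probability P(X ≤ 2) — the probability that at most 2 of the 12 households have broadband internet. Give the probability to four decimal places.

P = 0.3907

X ~ Binomial(n=12, p=0.25).
P(X ≤ 2) = C(12,0)·0.25^0·0.75^12 + C(12,1)·0.25^1·0.75^11 + C(12,2)·0.25^2·0.75^10.
= 0.031676 + 0.126705 + 0.232293 = 0.3907.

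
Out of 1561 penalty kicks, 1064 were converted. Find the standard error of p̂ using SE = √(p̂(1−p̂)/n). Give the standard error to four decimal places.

SE = 0.0118

p̂ = 1064/1561 = 0.68161.
p̂(1−p̂) = 0.217018.
SE = √(0.217018/1561) = 0.0118.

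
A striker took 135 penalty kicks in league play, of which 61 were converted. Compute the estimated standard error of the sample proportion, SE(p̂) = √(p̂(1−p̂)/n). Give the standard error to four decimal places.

SE = 0.0428

With x = 61 successes in n = 135, p̂ = 0.45185.
p̂(1−p̂) = 0.45185·0.54815 = 0.247682.
SE = √(0.247682/135) = √0.001834681 = 0.0428.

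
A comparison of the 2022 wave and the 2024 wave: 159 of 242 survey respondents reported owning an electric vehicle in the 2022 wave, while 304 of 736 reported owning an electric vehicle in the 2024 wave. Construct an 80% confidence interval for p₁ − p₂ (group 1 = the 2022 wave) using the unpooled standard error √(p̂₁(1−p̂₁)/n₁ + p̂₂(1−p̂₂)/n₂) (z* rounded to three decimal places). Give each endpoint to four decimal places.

(0.1985, 0.2895)

p̂₁ = 159/242 = 0.65702, p̂₂ = 304/736 = 0.41304; p̂₁ − p̂₂ = 0.24398.
SE = √(0.000931170 + 0.000329400) = √0.001260570 = 0.035505.
The 80% critical value is z* = 1.282. Margin = 1.282·0.035505 = 0.04552.
So the interval runs from 0.1985 to 0.2895.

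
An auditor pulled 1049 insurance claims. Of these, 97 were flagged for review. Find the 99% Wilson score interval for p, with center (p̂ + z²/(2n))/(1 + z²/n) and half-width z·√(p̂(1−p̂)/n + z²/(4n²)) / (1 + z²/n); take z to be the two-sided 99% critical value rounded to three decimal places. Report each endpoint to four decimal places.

(0.0719, 0.1181)

Here p̂ = 97/1049 = 0.09247 and z = 2.576 (z² = 6.635776).
1 + z²/n = 1.006326.
Adjusted center: (0.09247 + z²/(2n))/1.006326 = 0.09503.
Radicand: p̂(1−p̂)/n + z²/(4n²) = 0.000079999 + 0.000001508 = 0.000081507.
Half-width = 2.576·√0.000081507/1.006326 = 0.02311.
CI: 0.09503 ± 0.02311 = (0.0719, 0.1181).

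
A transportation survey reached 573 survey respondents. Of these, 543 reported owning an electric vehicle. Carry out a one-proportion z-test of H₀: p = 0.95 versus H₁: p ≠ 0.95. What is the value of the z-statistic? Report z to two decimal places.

With x = 543 successes in n = 573, p̂ = 0.94764.
SE₀ = √(0.95·0.05/573) = 0.009105.
z = (p̂ − p₀)/SE = (0.94764 − 0.95)/0.009105 = -0.26.

z = -0.26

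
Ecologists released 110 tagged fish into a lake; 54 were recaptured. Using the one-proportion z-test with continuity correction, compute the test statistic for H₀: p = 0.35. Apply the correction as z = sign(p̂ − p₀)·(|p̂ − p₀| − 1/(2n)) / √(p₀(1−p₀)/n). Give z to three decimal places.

p̂ = 54/110 = 0.49091. p̂ − p₀ = 0.140909.
Continuity correction 1/(2n) = 1/220 = 0.004545.
Corrected numerator: |0.140909| − 0.004545 = 0.136364.
Null standard error: √(0.35·0.65/110) = √0.002068182 = 0.045477.
z = (+)0.136364/0.045477 = 2.999.

z = 2.999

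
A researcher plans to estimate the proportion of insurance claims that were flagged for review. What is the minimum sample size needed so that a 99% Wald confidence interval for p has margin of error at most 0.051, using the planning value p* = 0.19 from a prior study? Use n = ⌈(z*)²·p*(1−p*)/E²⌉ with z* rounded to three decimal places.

z* = 2.576 at the 99% level.
p*(1−p*) = 0.19·0.81 = 0.1539.
(z*)²·p*(1−p*)/E² = 6.635776·0.1539/0.002601 = 392.636.
⌈392.636⌉ = 393.

n = 393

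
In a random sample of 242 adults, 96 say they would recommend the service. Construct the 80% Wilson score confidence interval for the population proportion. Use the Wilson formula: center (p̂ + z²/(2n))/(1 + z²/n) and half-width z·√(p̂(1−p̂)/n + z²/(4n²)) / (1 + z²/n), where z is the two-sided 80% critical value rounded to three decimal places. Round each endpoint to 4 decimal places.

(0.3572, 0.4376)

p̂ = 96/242 = 0.39669; z = 1.282, so z² = 1.643524.
Denominator 1 + z²/n = 1 + 1.643524/242 = 1.006791.
Center = (0.39669 + 0.003396)/1.006791 = 0.39739.
Radicand: p̂(1−p̂)/n + z²/(4n²) = 0.000988958 + 0.000007016 = 0.000995974.
Half-width = 1.282·√0.000995974/1.006791 = 0.04019.
CI: 0.39739 ± 0.04019 = (0.3572, 0.4376).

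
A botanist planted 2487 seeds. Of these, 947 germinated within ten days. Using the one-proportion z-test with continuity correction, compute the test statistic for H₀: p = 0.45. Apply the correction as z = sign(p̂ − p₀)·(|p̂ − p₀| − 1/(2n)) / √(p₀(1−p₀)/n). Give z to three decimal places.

z = -6.919

The sample proportion is 947/2487 = 0.38078. p̂ − p₀ = -0.069220.
Continuity correction 1/(2n) = 1/4974 = 0.000201.
Corrected numerator: |-0.069220| − 0.000201 = 0.069019.
Null standard error: √(0.45·0.55/2487) = √0.000099517 = 0.009976.
z = −0.069019/0.009976 = -6.919.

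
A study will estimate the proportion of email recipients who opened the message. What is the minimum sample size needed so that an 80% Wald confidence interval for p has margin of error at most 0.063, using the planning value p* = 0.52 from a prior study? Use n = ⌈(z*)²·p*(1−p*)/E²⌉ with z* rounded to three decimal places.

The 80% critical value is z* = 1.282.
p*(1−p*) = 0.52·0.48 = 0.2496.
(z*)²·p*(1−p*)/E² = 1.643524·0.2496/0.003969 = 103.357.
Rounding up, n = 104.

n = 104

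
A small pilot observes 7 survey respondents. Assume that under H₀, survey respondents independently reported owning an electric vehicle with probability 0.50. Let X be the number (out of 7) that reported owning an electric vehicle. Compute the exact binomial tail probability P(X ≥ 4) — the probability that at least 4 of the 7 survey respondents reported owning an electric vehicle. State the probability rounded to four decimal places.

P = 0.5000

X ~ Binomial(n=7, p=0.50).
P(X ≥ 4) = C(7,4)·0.50^4·0.50^3 + C(7,5)·0.50^5·0.50^2 + C(7,6)·0.50^6·0.50^1 + C(7,7)·0.50^7·0.50^0.
= 0.273438 + 0.164062 + 0.054688 + 0.007812 = 0.5000.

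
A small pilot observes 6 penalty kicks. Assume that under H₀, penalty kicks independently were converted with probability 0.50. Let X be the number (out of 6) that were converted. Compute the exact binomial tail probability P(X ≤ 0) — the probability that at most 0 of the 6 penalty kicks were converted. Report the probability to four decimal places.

P = 0.0156

X ~ Binomial(n=6, p=0.50).
P(X ≤ 0) = C(6,0)·0.50^0·0.50^6.
= 0.015625 = 0.0156.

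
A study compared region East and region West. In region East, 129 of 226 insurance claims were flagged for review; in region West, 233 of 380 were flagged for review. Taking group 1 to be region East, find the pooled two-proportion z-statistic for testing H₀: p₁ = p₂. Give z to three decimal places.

p̂₁ = 129/226 = 0.57080, p̂₂ = 233/380 = 0.61316.
Pooling: p̂ = 362/606 = 0.59736.
Pooled SE = √[0.2405211·0.00705636] ≈ 0.041197.
z = (p̂₁ − p̂₂)/SE = (0.57080 − 0.61316)/0.041197 = -0.04236/0.041197 = -1.028.

z = -1.028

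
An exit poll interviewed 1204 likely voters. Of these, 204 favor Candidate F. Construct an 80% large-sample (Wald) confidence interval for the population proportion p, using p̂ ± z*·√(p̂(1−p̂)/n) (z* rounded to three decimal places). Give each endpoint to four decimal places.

(0.1556, 0.1833)

With x = 204 successes in n = 1204, p̂ = 0.16944.
Standard error of p̂: √(0.140727/1204) = √0.000116883 = 0.010811.
z* = 1.282 at the 80% level.
Margin of error: 1.282 × 0.010811 = 0.01386.
Interval: 0.16944 ± 0.01386 → (0.1556, 0.1833).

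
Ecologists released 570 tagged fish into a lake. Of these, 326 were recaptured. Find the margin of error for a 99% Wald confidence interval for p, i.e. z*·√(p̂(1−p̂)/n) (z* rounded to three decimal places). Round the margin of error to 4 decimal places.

With x = 326 successes in n = 570, p̂ = 0.57193.
SE(p̂) = √(0.57193·0.42807/570) = 0.020725.
For 99% confidence, z* = 2.576.
So ME = 0.0534.

ME = 0.0534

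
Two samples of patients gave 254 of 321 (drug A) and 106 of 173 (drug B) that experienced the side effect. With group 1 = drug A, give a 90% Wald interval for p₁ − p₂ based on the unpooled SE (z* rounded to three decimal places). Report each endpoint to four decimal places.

(0.1071, 0.2500)

p̂₁ = 254/321 = 0.79128, p̂₂ = 106/173 = 0.61272; p̂₁ − p̂₂ = 0.17856.
Unpooled SE = √(p̂₁(1−p̂₁)/n₁ + p̂₂(1−p̂₂)/n₂) = √(0.000514510 + 0.001371647) = 0.043430.
The 90% critical value is z* = 1.645. Margin = 1.645·0.043430 = 0.07144.
So the interval runs from 0.1071 to 0.2500.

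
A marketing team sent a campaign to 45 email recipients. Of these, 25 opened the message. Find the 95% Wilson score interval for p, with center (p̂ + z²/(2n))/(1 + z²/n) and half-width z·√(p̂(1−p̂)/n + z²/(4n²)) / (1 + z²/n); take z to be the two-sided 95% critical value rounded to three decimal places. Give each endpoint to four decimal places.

(0.4118, 0.6906)

Here p̂ = 25/45 = 0.55556 and z = 1.960 (z² = 3.841600).
Denominator 1 + z²/n = 1 + 3.841600/45 = 1.085369.
Adjusted center: (0.55556 + z²/(2n))/1.085369 = 0.55119.
Radicand: p̂(1−p̂)/n + z²/(4n²) = 0.005486968 + 0.000474272 = 0.005961240.
Half-width = 1.960·√0.005961240/1.085369 = 0.13943.
CI: 0.55119 ± 0.13943 = (0.4118, 0.6906).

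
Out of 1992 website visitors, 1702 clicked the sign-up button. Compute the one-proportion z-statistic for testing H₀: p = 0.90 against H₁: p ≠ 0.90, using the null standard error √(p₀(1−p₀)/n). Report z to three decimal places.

Sample proportion p̂ = 1702/1992 = 0.85442.
Under H₀, SE = √(p₀(1−p₀)/n) = √(0.90·0.10/1992) = √0.000045181 = 0.006722.
Test statistic: z = -0.04558/0.006722 = -6.781.

z = -6.781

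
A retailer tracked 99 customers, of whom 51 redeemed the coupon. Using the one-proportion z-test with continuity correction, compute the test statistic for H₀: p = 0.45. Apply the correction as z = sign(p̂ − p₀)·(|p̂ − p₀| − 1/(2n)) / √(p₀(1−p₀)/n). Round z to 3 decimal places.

p̂ = 51/99 = 0.51515. p̂ − p₀ = 0.065152.
1/(2n) = 0.005051.
Corrected numerator: |0.065152| − 0.005051 = 0.060101.
SE₀ = √(0.45·0.55/99) = 0.050000.
z = (+)0.060101/0.050000 = 1.202.

z = 1.202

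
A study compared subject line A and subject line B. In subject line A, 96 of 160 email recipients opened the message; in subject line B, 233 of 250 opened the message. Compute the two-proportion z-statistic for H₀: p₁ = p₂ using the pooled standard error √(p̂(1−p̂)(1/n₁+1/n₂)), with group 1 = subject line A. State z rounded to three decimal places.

z = -8.236

Sample proportions: p̂₁ = 96/160 = 0.60000 and p̂₂ = 233/250 = 0.93200.
Pooled p̂ = (96+233)/(160+250) = 329/410 = 0.80244.
SE = √[p̂(1−p̂)(1/n₁+1/n₂)] = √[0.80244·0.19756·(1/160+1/250)] ≈ 0.040311.
z = (p̂₁ − p̂₂)/SE = (0.60000 − 0.93200)/0.040311 = -0.33200/0.040311 = -8.236.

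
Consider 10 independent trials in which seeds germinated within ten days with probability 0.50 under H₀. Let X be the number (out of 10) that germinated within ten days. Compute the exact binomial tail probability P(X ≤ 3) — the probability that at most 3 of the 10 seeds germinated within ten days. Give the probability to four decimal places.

P = 0.1719

X is binomial with n = 10 and p = 0.50.
P(X ≤ 3) = C(10,0)·0.50^0·0.50^10 + C(10,1)·0.50^1·0.50^9 + C(10,2)·0.50^2·0.50^8 + C(10,3)·0.50^3·0.50^7.
= 0.000977 + 0.009766 + 0.043945 + 0.117188 = 0.1719.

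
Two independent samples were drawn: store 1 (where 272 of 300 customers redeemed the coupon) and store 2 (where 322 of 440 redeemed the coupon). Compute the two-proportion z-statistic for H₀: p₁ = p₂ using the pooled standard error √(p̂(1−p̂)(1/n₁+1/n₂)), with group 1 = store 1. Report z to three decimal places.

z = 5.868

p̂₁ = 272/300 = 0.90667, p̂₂ = 322/440 = 0.73182.
Pooling: p̂ = 594/740 = 0.80270.
SE = √[p̂(1−p̂)(1/n₁+1/n₂)] = √[0.80270·0.19730·(1/300+1/440)] ≈ 0.029797.
z = 0.17485/0.029797 = 5.868.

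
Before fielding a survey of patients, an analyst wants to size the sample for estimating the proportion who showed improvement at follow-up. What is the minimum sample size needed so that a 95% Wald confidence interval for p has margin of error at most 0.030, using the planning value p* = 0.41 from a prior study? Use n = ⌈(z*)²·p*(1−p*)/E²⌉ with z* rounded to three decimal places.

n = 1033

z* = 1.960 at the 95% level.
p*(1−p*) = 0.2419.
Required n before rounding: 3.841600 × 0.2419 / 0.030² = 1032.537.
Rounding up, n = 1033.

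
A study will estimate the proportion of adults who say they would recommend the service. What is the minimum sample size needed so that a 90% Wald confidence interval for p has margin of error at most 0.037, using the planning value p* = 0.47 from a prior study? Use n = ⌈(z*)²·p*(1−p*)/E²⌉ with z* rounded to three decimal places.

n = 493

For 90% confidence, z* = 1.645.
p*(1−p*) = 0.47·0.53 = 0.2491.
Required n before rounding: 2.706025 × 0.2491 / 0.037² = 492.382.
Rounding up, n = 493.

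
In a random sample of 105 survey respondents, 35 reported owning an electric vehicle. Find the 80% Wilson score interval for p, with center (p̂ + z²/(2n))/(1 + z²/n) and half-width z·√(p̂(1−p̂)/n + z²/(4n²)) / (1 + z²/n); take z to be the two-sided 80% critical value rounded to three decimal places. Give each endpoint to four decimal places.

(0.2773, 0.3945)

p̂ = 35/105 = 0.33333; z = 1.282, so z² = 1.643524.
Denominator 1 + z²/n = 1 + 1.643524/105 = 1.015653.
Center = (0.33333 + 0.007826)/1.015653 = 0.33590.
Radicand: p̂(1−p̂)/n + z²/(4n²) = 0.002116402 + 0.000037268 = 0.002153670.
Half-width = z·√(radicand)/denom = 1.282·0.046408/1.015653 = 0.05858.
So the interval runs from 0.2773 to 0.3945.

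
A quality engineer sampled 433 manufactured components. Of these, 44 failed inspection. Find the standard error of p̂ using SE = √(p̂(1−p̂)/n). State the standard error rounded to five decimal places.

With x = 44 successes in n = 433, p̂ = 0.10162.
p̂(1−p̂) = 0.10162·0.89838 = 0.091293.
SE = √(0.091293/433) = 0.01452.

SE = 0.01452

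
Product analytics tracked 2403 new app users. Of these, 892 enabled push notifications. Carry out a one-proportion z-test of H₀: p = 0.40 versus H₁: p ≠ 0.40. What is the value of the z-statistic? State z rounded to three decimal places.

p̂ = 892/2403 = 0.37120.
Under H₀, SE = √(p₀(1−p₀)/n) = √(0.40·0.60/2403) = √0.000099875 = 0.009994.
Test statistic: z = -0.02880/0.009994 = -2.882.

z = -2.882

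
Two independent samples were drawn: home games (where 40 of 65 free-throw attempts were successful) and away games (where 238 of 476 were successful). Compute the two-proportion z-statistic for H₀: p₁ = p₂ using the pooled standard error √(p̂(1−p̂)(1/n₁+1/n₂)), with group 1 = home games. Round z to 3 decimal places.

z = 1.746

Sample proportions: p̂₁ = 40/65 = 0.61538 and p̂₂ = 238/476 = 0.50000.
Pooling: p̂ = 278/541 = 0.51386.
Pooled SE = √[0.2498078·0.01748546] ≈ 0.066091.
z = 0.11538/0.066091 = 1.746.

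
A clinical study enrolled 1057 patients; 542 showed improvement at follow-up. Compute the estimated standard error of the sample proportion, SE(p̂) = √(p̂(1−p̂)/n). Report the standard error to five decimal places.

p̂ = 542/1057 = 0.51277.
p̂(1−p̂) = 0.51277·0.48723 = 0.249837.
SE = √(0.249837/1057) = 0.01537.

SE = 0.01537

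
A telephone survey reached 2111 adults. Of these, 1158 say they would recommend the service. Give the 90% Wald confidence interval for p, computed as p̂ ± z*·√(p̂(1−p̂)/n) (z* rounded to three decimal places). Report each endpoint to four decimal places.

(0.5307, 0.5664)

p̂ = 1158/2111 = 0.54856.
SE = √(p̂(1−p̂)/n) = √(0.247642/2111) = 0.010831.
The 90% critical value is z* = 1.645.
Margin = 1.645·0.010831 = 0.01782.
Interval: 0.54856 ± 0.01782 → (0.5307, 0.5664).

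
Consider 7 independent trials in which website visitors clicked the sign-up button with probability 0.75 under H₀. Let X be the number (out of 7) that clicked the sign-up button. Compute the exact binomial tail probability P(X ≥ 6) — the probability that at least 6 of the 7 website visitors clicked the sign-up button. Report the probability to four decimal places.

P = 0.4449

X is binomial with n = 7 and p = 0.75.
P(X ≥ 6) = C(7,6)·0.75^6·0.25^1 + C(7,7)·0.75^7·0.25^0.
= 0.311462 + 0.133484 = 0.4449.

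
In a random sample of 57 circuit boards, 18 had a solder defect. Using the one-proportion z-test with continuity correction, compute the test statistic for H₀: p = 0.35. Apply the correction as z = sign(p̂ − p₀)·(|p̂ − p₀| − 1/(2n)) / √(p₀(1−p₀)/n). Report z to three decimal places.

p̂ = 18/57 = 0.31579. p̂ − p₀ = -0.034211.
Continuity correction 1/(2n) = 1/114 = 0.008772.
Corrected numerator: |-0.034211| − 0.008772 = 0.025439.
Under H₀, SE = √(p₀(1−p₀)/n) = √(0.35·0.65/57) = √0.003991228 = 0.063176.
z = (−)0.025439/0.063176 = -0.403.

z = -0.403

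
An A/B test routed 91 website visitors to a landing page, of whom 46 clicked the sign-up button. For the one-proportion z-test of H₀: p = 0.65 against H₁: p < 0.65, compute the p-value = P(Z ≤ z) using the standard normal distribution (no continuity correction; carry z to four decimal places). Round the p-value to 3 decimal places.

p̂ = 46/91 = 0.50549.
Null standard error: √(0.65·0.35/91) = √0.002500000 = 0.050000.
Test statistic (full precision, shown to 4 dp): z = (46/91 − 0.65)/SE₀ ≈ -2.8901.
From the standard normal, P(Z ≤ z) = 0.002.

p-value = 0.002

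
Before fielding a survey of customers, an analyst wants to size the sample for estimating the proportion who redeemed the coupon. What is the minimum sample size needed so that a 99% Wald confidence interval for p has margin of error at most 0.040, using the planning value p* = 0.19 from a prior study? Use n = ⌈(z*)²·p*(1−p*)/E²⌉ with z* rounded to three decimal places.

The 99% critical value is z* = 2.576.
p*(1−p*) = 0.19·0.81 = 0.1539.
(z*)²·p*(1−p*)/E² = 6.635776·0.1539/0.001600 = 638.279.
⌈638.279⌉ = 639.

n = 639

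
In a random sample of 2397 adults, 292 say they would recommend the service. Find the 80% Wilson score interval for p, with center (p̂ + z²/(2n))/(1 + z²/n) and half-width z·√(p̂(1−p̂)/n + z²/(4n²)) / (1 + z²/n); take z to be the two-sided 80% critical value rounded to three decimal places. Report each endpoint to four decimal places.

(0.1135, 0.1306)

p̂ = 292/2397 = 0.12182; z = 1.282, so z² = 1.643524.
Denominator 1 + z²/n = 1 + 1.643524/2397 = 1.000686.
Center = (0.12182 + 0.000343)/1.000686 = 0.12208.
Radicand: p̂(1−p̂)/n + z²/(4n²) = 0.000044630 + 0.000000072 = 0.000044702.
Half-width = z·√(radicand)/denom = 1.282·0.006686/1.000686 = 0.00857.
Interval: 0.12208 ± 0.00857 → (0.1135, 0.1306).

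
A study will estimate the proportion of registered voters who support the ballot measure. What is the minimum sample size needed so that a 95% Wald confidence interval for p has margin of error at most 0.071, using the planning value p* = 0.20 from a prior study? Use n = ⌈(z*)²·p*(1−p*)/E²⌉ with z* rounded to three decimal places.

n = 122

The 95% critical value is z* = 1.960.
p*(1−p*) = 0.20·0.80 = 0.1600.
Required n before rounding: 3.841600 × 0.1600 / 0.071² = 121.931.
⌈121.931⌉ = 122.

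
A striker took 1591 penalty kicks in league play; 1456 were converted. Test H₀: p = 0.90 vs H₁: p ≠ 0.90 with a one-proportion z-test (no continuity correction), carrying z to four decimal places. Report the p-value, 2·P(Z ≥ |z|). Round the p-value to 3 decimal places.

The sample proportion is 1456/1591 = 0.91515.
Under H₀, SE = √(p₀(1−p₀)/n) = √(0.90·0.10/1591) = √0.000056568 = 0.007521.
Test statistic (full precision, shown to 4 dp): z = (1456/1591 − 0.90)/SE₀ ≈ 2.0140.
From the standard normal, 2·P(Z ≥ |z|) = 0.044.

p-value = 0.044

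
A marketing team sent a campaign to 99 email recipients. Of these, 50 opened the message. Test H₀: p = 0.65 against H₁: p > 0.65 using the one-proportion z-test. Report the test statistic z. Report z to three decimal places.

With x = 50 successes in n = 99, p̂ = 0.50505.
Null standard error: √(0.65·0.35/99) = √0.002297980 = 0.047937.
z = (0.50505 − 0.65)/0.047937 = -0.14495/0.047937 = -3.024.

z = -3.024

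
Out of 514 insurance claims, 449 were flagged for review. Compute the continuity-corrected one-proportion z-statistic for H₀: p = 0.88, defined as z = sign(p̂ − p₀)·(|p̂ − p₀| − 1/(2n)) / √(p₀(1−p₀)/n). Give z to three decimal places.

z = -0.383

Sample proportion p̂ = 449/514 = 0.87354. p̂ − p₀ = -0.006459.
Continuity correction 1/(2n) = 1/1028 = 0.000973.
Corrected numerator: |-0.006459| − 0.000973 = 0.005486.
SE₀ = √(0.88·0.12/514) = 0.014333.
z = (−)0.005486/0.014333 = -0.383.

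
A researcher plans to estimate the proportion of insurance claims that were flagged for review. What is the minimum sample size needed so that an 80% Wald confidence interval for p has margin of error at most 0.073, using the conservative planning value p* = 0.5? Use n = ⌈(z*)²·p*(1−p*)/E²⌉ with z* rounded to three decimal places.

The 80% critical value is z* = 1.282.
p*(1−p*) = 0.50·0.50 = 0.2500.
(z*)²·p*(1−p*)/E² = 1.643524·0.2500/0.005329 = 77.103.
Rounding up, n = 78.

n = 78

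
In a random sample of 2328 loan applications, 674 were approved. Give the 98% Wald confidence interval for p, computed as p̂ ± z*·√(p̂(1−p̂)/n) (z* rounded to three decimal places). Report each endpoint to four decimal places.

The sample proportion is 674/2328 = 0.28952.
SE(p̂) = √(0.28952·0.71048/2328) = 0.009400.
z* = 2.326 at the 98% level.
Margin = 2.326·0.009400 = 0.02186.
So the interval runs from 0.2677 to 0.3114.

(0.2677, 0.3114)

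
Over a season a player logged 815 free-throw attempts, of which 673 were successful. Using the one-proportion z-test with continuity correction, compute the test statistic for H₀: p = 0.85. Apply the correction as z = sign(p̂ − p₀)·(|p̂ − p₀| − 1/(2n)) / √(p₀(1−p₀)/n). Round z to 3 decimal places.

z = -1.888

The sample proportion is 673/815 = 0.82577. p̂ − p₀ = -0.024233.
1/(2n) = 0.000613.
Corrected numerator: |-0.024233| − 0.000613 = 0.023620.
SE₀ = √(0.85·0.15/815) = 0.012508.
z = −0.023620/0.012508 = -1.888.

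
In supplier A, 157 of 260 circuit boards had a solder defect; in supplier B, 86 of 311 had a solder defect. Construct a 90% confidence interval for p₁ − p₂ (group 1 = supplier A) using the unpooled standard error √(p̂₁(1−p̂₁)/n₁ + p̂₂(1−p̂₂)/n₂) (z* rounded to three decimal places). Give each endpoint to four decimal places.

(0.2623, 0.3924)

p̂₁ = 0.60385, p̂₂ = 0.27653, so the observed difference is 0.32732.
Unpooled SE = √(p̂₁(1−p̂₁)/n₁ + p̂₂(1−p̂₂)/n₂) = √(0.000920061 + 0.000643280) = 0.039539.
z* = 1.645 at the 90% level. Margin of error = 0.06504.
Interval: 0.32732 ± 0.06504 → (0.2623, 0.3924).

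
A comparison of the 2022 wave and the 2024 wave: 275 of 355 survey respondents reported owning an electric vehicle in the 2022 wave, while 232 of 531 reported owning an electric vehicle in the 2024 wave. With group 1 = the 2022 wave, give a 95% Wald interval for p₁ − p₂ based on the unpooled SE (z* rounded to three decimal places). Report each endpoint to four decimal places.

(0.2772, 0.3983)

p̂₁ = 275/355 = 0.77465, p̂₂ = 232/531 = 0.43691; p̂₁ − p̂₂ = 0.33774.
Unpooled SE = √(p̂₁(1−p̂₁)/n₁ + p̂₂(1−p̂₂)/n₂) = √(0.000491742 + 0.000463314) = 0.030904.
For 95% confidence, z* = 1.960. Margin = 1.960·0.030904 = 0.06057.
So the interval runs from 0.2772 to 0.3983.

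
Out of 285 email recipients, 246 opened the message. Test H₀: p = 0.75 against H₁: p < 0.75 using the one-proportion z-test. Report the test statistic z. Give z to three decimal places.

z = 4.412

With x = 246 successes in n = 285, p̂ = 0.86316.
Null standard error: √(0.75·0.25/285) = √0.000657895 = 0.025649.
z = (0.86316 − 0.75)/0.025649 = 0.11316/0.025649 = 4.412.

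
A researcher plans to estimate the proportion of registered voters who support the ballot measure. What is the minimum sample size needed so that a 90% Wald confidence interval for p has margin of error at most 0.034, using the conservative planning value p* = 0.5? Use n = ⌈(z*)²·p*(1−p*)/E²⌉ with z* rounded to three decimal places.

For 90% confidence, z* = 1.645.
p*(1−p*) = 0.2500.
Required n before rounding: 2.706025 × 0.2500 / 0.034² = 585.213.
Rounding up, n = 586.

n = 586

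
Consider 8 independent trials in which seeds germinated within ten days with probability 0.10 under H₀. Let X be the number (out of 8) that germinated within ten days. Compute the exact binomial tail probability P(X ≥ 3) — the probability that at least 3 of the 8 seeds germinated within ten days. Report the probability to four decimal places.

X is binomial with n = 8 and p = 0.10.
P(X ≥ 3) = Σ_{j=3}^{8} C(8,j)·0.10^j·0.90^{8−j}.
= 0.033067 + 0.004593 + 0.000408 + 0.000023 + 0.000001 + 0.000000 = 0.0381.

P = 0.0381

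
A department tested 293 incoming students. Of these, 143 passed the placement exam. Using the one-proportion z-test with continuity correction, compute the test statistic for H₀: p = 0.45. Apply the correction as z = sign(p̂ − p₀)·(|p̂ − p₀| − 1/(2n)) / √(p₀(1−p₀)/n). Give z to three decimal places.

z = 1.251

Sample proportion p̂ = 143/293 = 0.48805. p̂ − p₀ = 0.038055.
1/(2n) = 0.001706.
Corrected numerator: |0.038055| − 0.001706 = 0.036349.
Under H₀, SE = √(p₀(1−p₀)/n) = √(0.45·0.55/293) = √0.000844710 = 0.029064.
z = (+)0.036349/0.029064 = 1.251.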